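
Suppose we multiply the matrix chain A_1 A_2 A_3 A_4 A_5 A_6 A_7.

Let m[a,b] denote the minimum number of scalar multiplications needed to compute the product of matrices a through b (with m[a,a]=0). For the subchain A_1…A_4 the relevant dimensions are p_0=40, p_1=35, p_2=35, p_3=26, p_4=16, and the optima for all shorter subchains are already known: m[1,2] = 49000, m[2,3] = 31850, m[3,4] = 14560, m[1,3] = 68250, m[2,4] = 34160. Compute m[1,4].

m[1,4] = min over k∈[1,3] of m[1,k]+m[k+1,4]+p_{0}·p_k·p_{4}.
k=1: 0 + 34160 + 40·35·16 = 56560; k=2: 49000 + 14560 + 40·35·16 = 85960; k=3: 68250 + 0 + 40·26·16 = 84890.
Minimum: 56560 at k=1.

56560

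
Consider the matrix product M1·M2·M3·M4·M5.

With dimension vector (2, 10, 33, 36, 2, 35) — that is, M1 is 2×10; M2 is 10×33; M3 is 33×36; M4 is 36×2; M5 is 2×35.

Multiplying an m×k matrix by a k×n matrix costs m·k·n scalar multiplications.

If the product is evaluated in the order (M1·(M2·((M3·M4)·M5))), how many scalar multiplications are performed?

(M3·M4): 33×36 by 36×2 → 33×2, cost 33·36·2 = 2376
((M3·M4)·M5): 33×2 by 2×35 → 33×35, cost 33·2·35 = 2310; cumulative 4686
(M2·((M3·M4)·M5)): 10×33 by 33×35 → 10×35, cost 10·33·35 = 11550; cumulative 16236
(M1·(M2·((M3·M4)·M5))): 2×10 by 10×35 → 2×35, cost 2·10·35 = 700; cumulative 16936
Total: 16936 scalar multiplications.

16936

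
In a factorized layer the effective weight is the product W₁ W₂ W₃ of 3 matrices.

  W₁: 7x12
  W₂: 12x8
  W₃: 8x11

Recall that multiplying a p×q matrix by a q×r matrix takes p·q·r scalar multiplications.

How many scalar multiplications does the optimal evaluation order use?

1288

Order (W₁ (W₂ W₃)): (W₂ W₃): 12×8 by 8×11 → 12×11, cost 12·8·11 = 1056; (W₁ (W₂ W₃)): 7×12 by 12×11 → 7×11, cost 7·12·11 = 924; cumulative 1980. Total 1980.
Order ((W₁ W₂) W₃): (W₁ W₂): 7×12 by 12×8 → 7×8, cost 7·12·8 = 672; ((W₁ W₂) W₃): 7×8 by 8×11 → 7×11, cost 7·8·11 = 616; cumulative 1288. Total 1288.
Minimum: 1288.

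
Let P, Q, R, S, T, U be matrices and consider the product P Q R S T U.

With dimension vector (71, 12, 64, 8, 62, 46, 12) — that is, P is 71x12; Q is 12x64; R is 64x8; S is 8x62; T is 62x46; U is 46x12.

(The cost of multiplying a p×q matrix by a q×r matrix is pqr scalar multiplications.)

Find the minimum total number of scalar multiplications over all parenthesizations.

44752

Adjacent pairs: PQ = 71·12·64 = 54528; QR = 12·64·8 = 6144; RS = 64·8·62 = 31744; ST = 8·62·46 = 22816; TU = 62·46·12 = 34224.
Length 3: P..R: k=1: 0+6144+71·12·8=12960; k=2: 54528+0+71·64·8=90880 → min 12960 | Q..S: k=2: 0+31744+12·64·62=79360; k=3: 6144+0+12·8·62=12096 → min 12096 | R..T: k=3: 0+22816+64·8·46=46368; k=4: 31744+0+64·62·46=214272 → min 46368 | S..U: k=4: 0+34224+8·62·12=40176; k=5: 22816+0+8·46·12=27232 → min 27232.
Length 4: P..S: k=1: 0+12096+71·12·62=64920; k=2: 54528+31744+71·64·62=368000; k=3: 12960+0+71·8·62=48176 → min 48176 | Q..T: k=2: 0+46368+12·64·46=81696; k=3: 6144+22816+12·8·46=33376; k=4: 12096+0+12·62·46=46320 → min 33376 | R..U: k=3: 0+27232+64·8·12=33376; k=4: 31744+34224+64·62·12=113584; k=5: 46368+0+64·46·12=81696 → min 33376.
Length 5: P..T: k=1: 0+33376+71·12·46=72568; k=2: 54528+46368+71·64·46=309920; k=3: 12960+22816+71·8·46=61904; k=4: 48176+0+71·62·46=250668 → min 61904 | Q..U: k=2: 0+33376+12·64·12=42592; k=3: 6144+27232+12·8·12=34528; k=4: 12096+34224+12·62·12=55248; k=5: 33376+0+12·46·12=40000 → min 34528.
Length 6: P..U: k=1: 0+34528+71·12·12=44752; k=2: 54528+33376+71·64·12=142432; k=3: 12960+27232+71·8·12=47008; k=4: 48176+34224+71·62·12=135224; k=5: 61904+0+71·46·12=101096 → min 44752.
Optimal order: (P ((Q R) ((S T) U))) with cost 44752.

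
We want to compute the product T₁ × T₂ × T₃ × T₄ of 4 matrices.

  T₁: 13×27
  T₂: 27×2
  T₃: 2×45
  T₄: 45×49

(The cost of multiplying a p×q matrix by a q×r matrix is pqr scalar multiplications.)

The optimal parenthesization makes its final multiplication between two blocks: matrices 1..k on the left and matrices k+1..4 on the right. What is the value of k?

Adjacent pairs: T₁T₂ = 13·27·2 = 702; T₂T₃ = 27·2·45 = 2430; T₃T₄ = 2·45·49 = 4410.
Length 3: T₁..T₃: k=1: 0+2430+13·27·45=18225; k=2: 702+0+13·2·45=1872 → min 1872 | T₂..T₄: k=2: 0+4410+27·2·49=7056; k=3: 2430+0+27·45·49=61965 → min 7056.
Top-level splits: k=1: (T₁..T₁)·(T₂..T₄) → 0+7056+13·27·49 = 24255; k=2: (T₁..T₂)·(T₃..T₄) → 702+4410+13·2·49 = 6386; k=3: (T₁..T₃)·(T₄..T₄) → 1872+0+13·45·49 = 30537.
Best split is after T₂, i.e. k = 2.

2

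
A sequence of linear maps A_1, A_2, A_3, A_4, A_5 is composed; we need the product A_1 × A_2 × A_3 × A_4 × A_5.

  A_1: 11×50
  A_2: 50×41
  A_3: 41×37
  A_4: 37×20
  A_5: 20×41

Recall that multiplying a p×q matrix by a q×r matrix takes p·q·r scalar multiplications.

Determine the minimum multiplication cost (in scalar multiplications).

Adjacent pairs: A_1A_2 = 11·50·41 = 22550; A_2A_3 = 50·41·37 = 75850; A_3A_4 = 41·37·20 = 30340; A_4A_5 = 37·20·41 = 30340.
Length 3: A_1..A_3: k=1: 0+75850+11·50·37=96200; k=2: 22550+0+11·41·37=39237 → min 39237 | A_2..A_4: k=2: 0+30340+50·41·20=71340; k=3: 75850+0+50·37·20=112850 → min 71340 | A_3..A_5: k=3: 0+30340+41·37·41=92537; k=4: 30340+0+41·20·41=63960 → min 63960.
Length 4: A_1..A_4: k=1: 0+71340+11·50·20=82340; k=2: 22550+30340+11·41·20=61910; k=3: 39237+0+11·37·20=47377 → min 47377 | A_2..A_5: k=2: 0+63960+50·41·41=148010; k=3: 75850+30340+50·37·41=182040; k=4: 71340+0+50·20·41=112340 → min 112340.
Length 5: A_1..A_5: k=1: 0+112340+11·50·41=134890; k=2: 22550+63960+11·41·41=105001; k=3: 39237+30340+11·37·41=86264; k=4: 47377+0+11·20·41=56397 → min 56397.
Optimal order: ((((A_1 × A_2) × A_3) × A_4) × A_5) with cost 56397.

56397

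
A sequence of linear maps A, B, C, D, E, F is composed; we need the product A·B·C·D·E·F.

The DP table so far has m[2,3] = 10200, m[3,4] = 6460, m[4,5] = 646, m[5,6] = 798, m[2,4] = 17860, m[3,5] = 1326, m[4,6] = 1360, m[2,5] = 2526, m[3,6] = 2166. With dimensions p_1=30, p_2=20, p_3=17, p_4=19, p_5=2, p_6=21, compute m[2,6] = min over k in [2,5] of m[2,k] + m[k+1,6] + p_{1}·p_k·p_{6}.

m[2,6] = min over k∈[2,5] of m[2,k]+m[k+1,6]+p_{1}·p_k·p_{6}.
k=2: 0 + 2166 + 30·20·21 = 14766; k=3: 10200 + 1360 + 30·17·21 = 22270; k=4: 17860 + 798 + 30·19·21 = 30628; k=5: 2526 + 0 + 30·2·21 = 3786.
Minimum: 3786 at k=5.

3786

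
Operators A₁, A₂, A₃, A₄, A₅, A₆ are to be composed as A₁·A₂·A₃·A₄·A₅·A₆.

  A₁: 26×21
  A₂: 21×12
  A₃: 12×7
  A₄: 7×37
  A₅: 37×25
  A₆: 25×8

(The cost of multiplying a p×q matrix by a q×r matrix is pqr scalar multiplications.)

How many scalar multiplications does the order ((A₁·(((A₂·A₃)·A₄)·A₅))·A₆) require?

45478

(A₂·A₃): 21×12 by 12×7 → 21×7, cost 21·12·7 = 1764
((A₂·A₃)·A₄): 21×7 by 7×37 → 21×37, cost 21·7·37 = 5439; cumulative 7203
(((A₂·A₃)·A₄)·A₅): 21×37 by 37×25 → 21×25, cost 21·37·25 = 19425; cumulative 26628
(A₁·(((A₂·A₃)·A₄)·A₅)): 26×21 by 21×25 → 26×25, cost 26·21·25 = 13650; cumulative 40278
((A₁·(((A₂·A₃)·A₄)·A₅))·A₆): 26×25 by 25×8 → 26×8, cost 26·25·8 = 5200; cumulative 45478
Total: 45478 scalar multiplications.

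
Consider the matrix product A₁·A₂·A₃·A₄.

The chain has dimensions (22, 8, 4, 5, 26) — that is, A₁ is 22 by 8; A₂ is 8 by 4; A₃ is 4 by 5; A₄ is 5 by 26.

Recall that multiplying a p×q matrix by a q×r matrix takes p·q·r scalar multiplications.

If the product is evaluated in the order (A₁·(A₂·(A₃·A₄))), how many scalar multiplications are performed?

5928

(A₃·A₄): 4×5 by 5×26 → 4×26, cost 4·5·26 = 520
(A₂·(A₃·A₄)): 8×4 by 4×26 → 8×26, cost 8·4·26 = 832; cumulative 1352
(A₁·(A₂·(A₃·A₄))): 22×8 by 8×26 → 22×26, cost 22·8·26 = 4576; cumulative 5928
Total: 5928 scalar multiplications.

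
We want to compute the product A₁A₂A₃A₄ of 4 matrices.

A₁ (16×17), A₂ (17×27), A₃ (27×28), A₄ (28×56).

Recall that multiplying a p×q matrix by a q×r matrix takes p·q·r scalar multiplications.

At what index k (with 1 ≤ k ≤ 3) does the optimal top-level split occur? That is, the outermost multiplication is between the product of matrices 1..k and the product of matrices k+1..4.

3

Adjacent pairs: A₁A₂ = 16·17·27 = 7344; A₂A₃ = 17·27·28 = 12852; A₃A₄ = 27·28·56 = 42336.
Length 3: A₁..A₃: k=1: 0+12852+16·17·28=20468; k=2: 7344+0+16·27·28=19440 → min 19440 | A₂..A₄: k=2: 0+42336+17·27·56=68040; k=3: 12852+0+17·28·56=39508 → min 39508.
Top-level splits: k=1: (A₁..A₁)·(A₂..A₄) → 0+39508+16·17·56 = 54740; k=2: (A₁..A₂)·(A₃..A₄) → 7344+42336+16·27·56 = 73872; k=3: (A₁..A₃)·(A₄..A₄) → 19440+0+16·28·56 = 44528.
Best split is after A₃, i.e. k = 3.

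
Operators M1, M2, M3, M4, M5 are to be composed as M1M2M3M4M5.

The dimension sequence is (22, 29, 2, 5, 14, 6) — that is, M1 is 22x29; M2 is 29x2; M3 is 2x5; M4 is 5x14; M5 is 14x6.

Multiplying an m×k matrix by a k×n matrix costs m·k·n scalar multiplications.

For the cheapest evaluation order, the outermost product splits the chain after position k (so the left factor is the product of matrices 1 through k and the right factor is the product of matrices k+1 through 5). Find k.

Adjacent pairs: M1M2 = 22·29·2 = 1276; M2M3 = 29·2·5 = 290; M3M4 = 2·5·14 = 140; M4M5 = 5·14·6 = 420.
Length 3: M1..M3: k=1: 0+290+22·29·5=3480; k=2: 1276+0+22·2·5=1496 → min 1496 | M2..M4: k=2: 0+140+29·2·14=952; k=3: 290+0+29·5·14=2320 → min 952 | M3..M5: k=3: 0+420+2·5·6=480; k=4: 140+0+2·14·6=308 → min 308.
Length 4: M1..M4: k=1: 0+952+22·29·14=9884; k=2: 1276+140+22·2·14=2032; k=3: 1496+0+22·5·14=3036 → min 2032 | M2..M5: k=2: 0+308+29·2·6=656; k=3: 290+420+29·5·6=1580; k=4: 952+0+29·14·6=3388 → min 656.
Top-level splits: k=1: (M1..M1)·(M2..M5) → 0+656+22·29·6 = 4484; k=2: (M1..M2)·(M3..M5) → 1276+308+22·2·6 = 1848; k=3: (M1..M3)·(M4..M5) → 1496+420+22·5·6 = 2576; k=4: (M1..M4)·(M5..M5) → 2032+0+22·14·6 = 3880.
Best split is after M2, i.e. k = 2.

2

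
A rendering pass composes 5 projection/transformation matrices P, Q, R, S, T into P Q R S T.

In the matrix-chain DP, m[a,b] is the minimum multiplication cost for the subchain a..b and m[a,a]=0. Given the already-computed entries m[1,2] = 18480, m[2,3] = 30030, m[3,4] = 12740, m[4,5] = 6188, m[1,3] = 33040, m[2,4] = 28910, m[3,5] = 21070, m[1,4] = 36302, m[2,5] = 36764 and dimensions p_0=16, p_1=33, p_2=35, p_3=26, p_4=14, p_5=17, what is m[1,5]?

m[1,5] = min over k∈[1,4] of m[1,k]+m[k+1,5]+p_{0}·p_k·p_{5}.
k=1: 0 + 36764 + 16·33·17 = 45740; k=2: 18480 + 21070 + 16·35·17 = 49070; k=3: 33040 + 6188 + 16·26·17 = 46300; k=4: 36302 + 0 + 16·14·17 = 40110.
Minimum: 40110 at k=4.

40110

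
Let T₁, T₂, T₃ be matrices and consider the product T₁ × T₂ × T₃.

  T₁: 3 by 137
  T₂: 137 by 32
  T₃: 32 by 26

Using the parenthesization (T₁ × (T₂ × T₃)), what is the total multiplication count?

124670

(T₂ × T₃): 137×32 by 32×26 → 137×26, cost 137·32·26 = 113984
(T₁ × (T₂ × T₃)): 3×137 by 137×26 → 3×26, cost 3·137·26 = 10686; cumulative 124670
Total: 124670 scalar multiplications.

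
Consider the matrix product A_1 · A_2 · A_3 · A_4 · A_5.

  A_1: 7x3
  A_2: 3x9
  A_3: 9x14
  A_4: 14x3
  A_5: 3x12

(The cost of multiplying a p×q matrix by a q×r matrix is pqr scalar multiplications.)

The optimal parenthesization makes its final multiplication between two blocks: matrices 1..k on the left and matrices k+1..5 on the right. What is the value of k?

Adjacent pairs: A_1A_2 = 7·3·9 = 189; A_2A_3 = 3·9·14 = 378; A_3A_4 = 9·14·3 = 378; A_4A_5 = 14·3·12 = 504.
Length 3: A_1..A_3: k=1: 0+378+7·3·14=672; k=2: 189+0+7·9·14=1071 → min 672 | A_2..A_4: k=2: 0+378+3·9·3=459; k=3: 378+0+3·14·3=504 → min 459 | A_3..A_5: k=3: 0+504+9·14·12=2016; k=4: 378+0+9·3·12=702 → min 702.
Length 4: A_1..A_4: k=1: 0+459+7·3·3=522; k=2: 189+378+7·9·3=756; k=3: 672+0+7·14·3=966 → min 522 | A_2..A_5: k=2: 0+702+3·9·12=1026; k=3: 378+504+3·14·12=1386; k=4: 459+0+3·3·12=567 → min 567.
Top-level splits: k=1: (A_1..A_1)·(A_2..A_5) → 0+567+7·3·12 = 819; k=2: (A_1..A_2)·(A_3..A_5) → 189+702+7·9·12 = 1647; k=3: (A_1..A_3)·(A_4..A_5) → 672+504+7·14·12 = 2352; k=4: (A_1..A_4)·(A_5..A_5) → 522+0+7·3·12 = 774.
Best split is after A_4, i.e. k = 4.

4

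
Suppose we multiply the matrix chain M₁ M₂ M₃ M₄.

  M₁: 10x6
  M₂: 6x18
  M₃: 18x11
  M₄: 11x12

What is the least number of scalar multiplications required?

2700

Adjacent pairs: M₁M₂ = 10·6·18 = 1080; M₂M₃ = 6·18·11 = 1188; M₃M₄ = 18·11·12 = 2376.
Length 3: M₁..M₃: k=1: 0+1188+10·6·11=1848; k=2: 1080+0+10·18·11=3060 → min 1848 | M₂..M₄: k=2: 0+2376+6·18·12=3672; k=3: 1188+0+6·11·12=1980 → min 1980.
Length 4: M₁..M₄: k=1: 0+1980+10·6·12=2700; k=2: 1080+2376+10·18·12=5616; k=3: 1848+0+10·11·12=3168 → min 2700.
Optimal order: (M₁ ((M₂ M₃) M₄)) with cost 2700.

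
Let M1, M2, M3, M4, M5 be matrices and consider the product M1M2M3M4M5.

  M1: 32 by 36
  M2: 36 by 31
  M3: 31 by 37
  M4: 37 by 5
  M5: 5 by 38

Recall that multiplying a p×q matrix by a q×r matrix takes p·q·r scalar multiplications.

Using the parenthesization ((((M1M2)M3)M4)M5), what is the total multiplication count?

84416

(M1M2): 32×36 by 36×31 → 32×31, cost 32·36·31 = 35712
((M1M2)M3): 32×31 by 31×37 → 32×37, cost 32·31·37 = 36704; cumulative 72416
(((M1M2)M3)M4): 32×37 by 37×5 → 32×5, cost 32·37·5 = 5920; cumulative 78336
((((M1M2)M3)M4)M5): 32×5 by 5×38 → 32×38, cost 32·5·38 = 6080; cumulative 84416
Total: 84416 scalar multiplications.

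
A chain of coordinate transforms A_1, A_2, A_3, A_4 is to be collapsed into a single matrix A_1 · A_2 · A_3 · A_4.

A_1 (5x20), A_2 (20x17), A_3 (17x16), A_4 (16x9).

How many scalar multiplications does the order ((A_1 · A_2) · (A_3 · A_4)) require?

4913

(A_1 · A_2): 5×20 by 20×17 → 5×17, cost 5·20·17 = 1700
(A_3 · A_4): 17×16 by 16×9 → 17×9, cost 17·16·9 = 2448
((A_1 · A_2) · (A_3 · A_4)): 5×17 by 17×9 → 5×9, cost 5·17·9 = 765; cumulative 4913
Total: 4913 scalar multiplications.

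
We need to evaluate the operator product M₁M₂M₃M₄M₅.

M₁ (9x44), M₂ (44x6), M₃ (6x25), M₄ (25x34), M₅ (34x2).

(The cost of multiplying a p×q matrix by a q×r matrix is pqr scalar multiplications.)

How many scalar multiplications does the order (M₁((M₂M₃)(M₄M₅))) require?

11292

(M₂M₃): 44×6 by 6×25 → 44×25, cost 44·6·25 = 6600
(M₄M₅): 25×34 by 34×2 → 25×2, cost 25·34·2 = 1700
((M₂M₃)(M₄M₅)): 44×25 by 25×2 → 44×2, cost 44·25·2 = 2200; cumulative 10500
(M₁((M₂M₃)(M₄M₅))): 9×44 by 44×2 → 9×2, cost 9·44·2 = 792; cumulative 11292
Total: 11292 scalar multiplications.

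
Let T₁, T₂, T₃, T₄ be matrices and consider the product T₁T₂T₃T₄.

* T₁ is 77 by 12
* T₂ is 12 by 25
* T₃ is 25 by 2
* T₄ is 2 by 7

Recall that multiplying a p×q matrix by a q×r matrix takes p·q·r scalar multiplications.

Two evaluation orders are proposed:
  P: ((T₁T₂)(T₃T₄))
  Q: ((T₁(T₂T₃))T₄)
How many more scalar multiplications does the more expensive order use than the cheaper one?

33399

Order P = ((T₁T₂)(T₃T₄)): (T₁T₂): 77×12 by 12×25 → 77×25, cost 77·12·25 = 23100; (T₃T₄): 25×2 by 2×7 → 25×7, cost 25·2·7 = 350; ((T₁T₂)(T₃T₄)): 77×25 by 25×7 → 77×7, cost 77·25·7 = 13475; cumulative 36925. Total 36925.
Order Q = ((T₁(T₂T₃))T₄): (T₂T₃): 12×25 by 25×2 → 12×2, cost 12·25·2 = 600; (T₁(T₂T₃)): 77×12 by 12×2 → 77×2, cost 77·12·2 = 1848; cumulative 2448; ((T₁(T₂T₃))T₄): 77×2 by 2×7 → 77×7, cost 77·2·7 = 1078; cumulative 3526. Total 3526.
Difference: |36925 − 3526| = 33399.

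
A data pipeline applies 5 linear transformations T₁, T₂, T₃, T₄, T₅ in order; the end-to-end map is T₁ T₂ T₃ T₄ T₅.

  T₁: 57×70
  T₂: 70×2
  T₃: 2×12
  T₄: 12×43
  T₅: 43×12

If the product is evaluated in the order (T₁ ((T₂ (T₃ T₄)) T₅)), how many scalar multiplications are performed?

91052

(T₃ T₄): 2×12 by 12×43 → 2×43, cost 2·12·43 = 1032
(T₂ (T₃ T₄)): 70×2 by 2×43 → 70×43, cost 70·2·43 = 6020; cumulative 7052
((T₂ (T₃ T₄)) T₅): 70×43 by 43×12 → 70×12, cost 70·43·12 = 36120; cumulative 43172
(T₁ ((T₂ (T₃ T₄)) T₅)): 57×70 by 70×12 → 57×12, cost 57·70·12 = 47880; cumulative 91052
Total: 91052 scalar multiplications.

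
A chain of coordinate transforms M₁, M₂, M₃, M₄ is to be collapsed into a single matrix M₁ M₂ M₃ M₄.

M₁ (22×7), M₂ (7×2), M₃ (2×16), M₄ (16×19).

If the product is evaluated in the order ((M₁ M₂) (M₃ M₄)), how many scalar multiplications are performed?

1752

(M₁ M₂): 22×7 by 7×2 → 22×2, cost 22·7·2 = 308
(M₃ M₄): 2×16 by 16×19 → 2×19, cost 2·16·19 = 608
((M₁ M₂) (M₃ M₄)): 22×2 by 2×19 → 22×19, cost 22·2·19 = 836; cumulative 1752
Total: 1752 scalar multiplications.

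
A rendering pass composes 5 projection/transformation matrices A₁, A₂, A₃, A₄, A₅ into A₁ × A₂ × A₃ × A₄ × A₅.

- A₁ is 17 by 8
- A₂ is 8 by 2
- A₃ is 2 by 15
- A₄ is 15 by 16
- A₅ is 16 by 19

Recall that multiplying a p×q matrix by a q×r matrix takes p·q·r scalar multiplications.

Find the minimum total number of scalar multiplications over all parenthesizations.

Adjacent pairs: A₁A₂ = 17·8·2 = 272; A₂A₃ = 8·2·15 = 240; A₃A₄ = 2·15·16 = 480; A₄A₅ = 15·16·19 = 4560.
Length 3: A₁..A₃: k=1: 0+240+17·8·15=2280; k=2: 272+0+17·2·15=782 → min 782 | A₂..A₄: k=2: 0+480+8·2·16=736; k=3: 240+0+8·15·16=2160 → min 736 | A₃..A₅: k=3: 0+4560+2·15·19=5130; k=4: 480+0+2·16·19=1088 → min 1088.
Length 4: A₁..A₄: k=1: 0+736+17·8·16=2912; k=2: 272+480+17·2·16=1296; k=3: 782+0+17·15·16=4862 → min 1296 | A₂..A₅: k=2: 0+1088+8·2·19=1392; k=3: 240+4560+8·15·19=7080; k=4: 736+0+8·16·19=3168 → min 1392.
Length 5: A₁..A₅: k=1: 0+1392+17·8·19=3976; k=2: 272+1088+17·2·19=2006; k=3: 782+4560+17·15·19=10187; k=4: 1296+0+17·16·19=6464 → min 2006.
Optimal order: ((A₁ × A₂) × ((A₃ × A₄) × A₅)) with cost 2006.

2006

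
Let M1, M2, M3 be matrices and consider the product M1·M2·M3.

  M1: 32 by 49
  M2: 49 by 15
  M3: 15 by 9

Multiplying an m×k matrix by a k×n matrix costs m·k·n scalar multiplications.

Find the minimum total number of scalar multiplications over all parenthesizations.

Order (M1·(M2·M3)): (M2·M3): 49×15 by 15×9 → 49×9, cost 49·15·9 = 6615; (M1·(M2·M3)): 32×49 by 49×9 → 32×9, cost 32·49·9 = 14112; cumulative 20727. Total 20727.
Order ((M1·M2)·M3): (M1·M2): 32×49 by 49×15 → 32×15, cost 32·49·15 = 23520; ((M1·M2)·M3): 32×15 by 15×9 → 32×9, cost 32·15·9 = 4320; cumulative 27840. Total 27840.
Minimum: 20727.

20727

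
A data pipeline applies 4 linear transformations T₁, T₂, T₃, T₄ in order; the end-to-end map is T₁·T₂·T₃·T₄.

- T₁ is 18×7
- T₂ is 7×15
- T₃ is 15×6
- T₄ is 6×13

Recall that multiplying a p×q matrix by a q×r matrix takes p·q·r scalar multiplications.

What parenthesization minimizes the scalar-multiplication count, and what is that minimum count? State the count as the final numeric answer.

Adjacent pairs: T₁T₂ = 18·7·15 = 1890; T₂T₃ = 7·15·6 = 630; T₃T₄ = 15·6·13 = 1170.
Length 3: T₁..T₃: k=1: 0+630+18·7·6=1386; k=2: 1890+0+18·15·6=3510 → min 1386 | T₂..T₄: k=2: 0+1170+7·15·13=2535; k=3: 630+0+7·6·13=1176 → min 1176.
Length 4: T₁..T₄: k=1: 0+1176+18·7·13=2814; k=2: 1890+1170+18·15·13=6570; k=3: 1386+0+18·6·13=2790 → min 2790.
Optimal parenthesization: ((T₁·(T₂·T₃))·T₄) with cost 2790.

2790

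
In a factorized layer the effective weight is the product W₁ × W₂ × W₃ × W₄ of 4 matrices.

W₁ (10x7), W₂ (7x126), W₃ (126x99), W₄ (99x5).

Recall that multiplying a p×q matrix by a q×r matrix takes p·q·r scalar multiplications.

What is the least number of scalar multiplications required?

Adjacent pairs: W₁W₂ = 10·7·126 = 8820; W₂W₃ = 7·126·99 = 87318; W₃W₄ = 126·99·5 = 62370.
Length 3: W₁..W₃: k=1: 0+87318+10·7·99=94248; k=2: 8820+0+10·126·99=133560 → min 94248 | W₂..W₄: k=2: 0+62370+7·126·5=66780; k=3: 87318+0+7·99·5=90783 → min 66780.
Length 4: W₁..W₄: k=1: 0+66780+10·7·5=67130; k=2: 8820+62370+10·126·5=77490; k=3: 94248+0+10·99·5=99198 → min 67130.
Optimal order: (W₁ × (W₂ × (W₃ × W₄))) with cost 67130.

67130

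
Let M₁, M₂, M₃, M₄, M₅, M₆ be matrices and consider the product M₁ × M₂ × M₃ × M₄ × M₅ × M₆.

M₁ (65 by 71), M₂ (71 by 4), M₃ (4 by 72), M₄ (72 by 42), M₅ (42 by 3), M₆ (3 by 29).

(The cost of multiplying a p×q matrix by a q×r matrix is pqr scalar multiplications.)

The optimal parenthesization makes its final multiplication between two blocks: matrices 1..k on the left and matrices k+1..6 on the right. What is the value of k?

Adjacent pairs: M₁M₂ = 65·71·4 = 18460; M₂M₃ = 71·4·72 = 20448; M₃M₄ = 4·72·42 = 12096; M₄M₅ = 72·42·3 = 9072; M₅M₆ = 42·3·29 = 3654.
Length 3: M₁..M₃: k=1: 0+20448+65·71·72=352728; k=2: 18460+0+65·4·72=37180 → min 37180 | M₂..M₄: k=2: 0+12096+71·4·42=24024; k=3: 20448+0+71·72·42=235152 → min 24024 | M₃..M₅: k=3: 0+9072+4·72·3=9936; k=4: 12096+0+4·42·3=12600 → min 9936 | M₄..M₆: k=4: 0+3654+72·42·29=91350; k=5: 9072+0+72·3·29=15336 → min 15336.
Length 4: M₁..M₄: k=1: 0+24024+65·71·42=217854; k=2: 18460+12096+65·4·42=41476; k=3: 37180+0+65·72·42=233740 → min 41476 | M₂..M₅: k=2: 0+9936+71·4·3=10788; k=3: 20448+9072+71·72·3=44856; k=4: 24024+0+71·42·3=32970 → min 10788 | M₃..M₆: k=3: 0+15336+4·72·29=23688; k=4: 12096+3654+4·42·29=20622; k=5: 9936+0+4·3·29=10284 → min 10284.
Length 5: M₁..M₅: k=1: 0+10788+65·71·3=24633; k=2: 18460+9936+65·4·3=29176; k=3: 37180+9072+65·72·3=60292; k=4: 41476+0+65·42·3=49666 → min 24633 | M₂..M₆: k=2: 0+10284+71·4·29=18520; k=3: 20448+15336+71·72·29=184032; k=4: 24024+3654+71·42·29=114156; k=5: 10788+0+71·3·29=16965 → min 16965.
Top-level splits: k=1: (M₁..M₁)·(M₂..M₆) → 0+16965+65·71·29 = 150800; k=2: (M₁..M₂)·(M₃..M₆) → 18460+10284+65·4·29 = 36284; k=3: (M₁..M₃)·(M₄..M₆) → 37180+15336+65·72·29 = 188236; k=4: (M₁..M₄)·(M₅..M₆) → 41476+3654+65·42·29 = 124300; k=5: (M₁..M₅)·(M₆..M₆) → 24633+0+65·3·29 = 30288.
Best split is after M₅, i.e. k = 5.

5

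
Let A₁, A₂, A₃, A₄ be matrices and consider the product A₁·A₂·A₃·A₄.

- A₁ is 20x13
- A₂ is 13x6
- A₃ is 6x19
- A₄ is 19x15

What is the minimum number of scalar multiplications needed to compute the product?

5070

Adjacent pairs: A₁A₂ = 20·13·6 = 1560; A₂A₃ = 13·6·19 = 1482; A₃A₄ = 6·19·15 = 1710.
Length 3: A₁..A₃: k=1: 0+1482+20·13·19=6422; k=2: 1560+0+20·6·19=3840 → min 3840 | A₂..A₄: k=2: 0+1710+13·6·15=2880; k=3: 1482+0+13·19·15=5187 → min 2880.
Length 4: A₁..A₄: k=1: 0+2880+20·13·15=6780; k=2: 1560+1710+20·6·15=5070; k=3: 3840+0+20·19·15=9540 → min 5070.
Optimal order: ((A₁·A₂)·(A₃·A₄)) with cost 5070.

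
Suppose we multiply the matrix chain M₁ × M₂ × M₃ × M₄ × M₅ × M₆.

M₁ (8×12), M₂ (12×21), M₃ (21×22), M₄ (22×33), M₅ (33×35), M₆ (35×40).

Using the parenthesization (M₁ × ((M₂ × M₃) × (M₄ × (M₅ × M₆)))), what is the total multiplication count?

95184

(M₂ × M₃): 12×21 by 21×22 → 12×22, cost 12·21·22 = 5544
(M₅ × M₆): 33×35 by 35×40 → 33×40, cost 33·35·40 = 46200
(M₄ × (M₅ × M₆)): 22×33 by 33×40 → 22×40, cost 22·33·40 = 29040; cumulative 75240
((M₂ × M₃) × (M₄ × (M₅ × M₆))): 12×22 by 22×40 → 12×40, cost 12·22·40 = 10560; cumulative 91344
(M₁ × ((M₂ × M₃) × (M₄ × (M₅ × M₆)))): 8×12 by 12×40 → 8×40, cost 8·12·40 = 3840; cumulative 95184
Total: 95184 scalar multiplications.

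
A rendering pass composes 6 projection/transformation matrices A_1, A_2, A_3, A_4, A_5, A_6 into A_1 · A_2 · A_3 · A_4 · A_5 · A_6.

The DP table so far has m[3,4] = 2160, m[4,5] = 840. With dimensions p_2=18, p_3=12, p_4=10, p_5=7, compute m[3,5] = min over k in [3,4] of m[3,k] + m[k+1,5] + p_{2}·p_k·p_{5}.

m[3,5] = min over k∈[3,4] of m[3,k]+m[k+1,5]+p_{2}·p_k·p_{5}.
k=3: 0 + 840 + 18·12·7 = 2352; k=4: 2160 + 0 + 18·10·7 = 3420.
Minimum: 2352 at k=3.

2352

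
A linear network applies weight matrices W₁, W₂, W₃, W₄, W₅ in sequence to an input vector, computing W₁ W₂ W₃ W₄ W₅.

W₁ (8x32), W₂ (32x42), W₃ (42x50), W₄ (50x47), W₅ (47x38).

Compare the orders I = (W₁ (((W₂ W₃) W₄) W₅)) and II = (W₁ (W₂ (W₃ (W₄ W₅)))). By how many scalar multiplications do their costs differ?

Order I = (W₁ (((W₂ W₃) W₄) W₅)): (W₂ W₃): 32×42 by 42×50 → 32×50, cost 32·42·50 = 67200; ((W₂ W₃) W₄): 32×50 by 50×47 → 32×47, cost 32·50·47 = 75200; cumulative 142400; (((W₂ W₃) W₄) W₅): 32×47 by 47×38 → 32×38, cost 32·47·38 = 57152; cumulative 199552; (W₁ (((W₂ W₃) W₄) W₅)): 8×32 by 32×38 → 8×38, cost 8·32·38 = 9728; cumulative 209280. Total 209280.
Order II = (W₁ (W₂ (W₃ (W₄ W₅)))): (W₄ W₅): 50×47 by 47×38 → 50×38, cost 50·47·38 = 89300; (W₃ (W₄ W₅)): 42×50 by 50×38 → 42×38, cost 42·50·38 = 79800; cumulative 169100; (W₂ (W₃ (W₄ W₅))): 32×42 by 42×38 → 32×38, cost 32·42·38 = 51072; cumulative 220172; (W₁ (W₂ (W₃ (W₄ W₅)))): 8×32 by 32×38 → 8×38, cost 8·32·38 = 9728; cumulative 229900. Total 229900.
Difference: |209280 − 229900| = 20620.

20620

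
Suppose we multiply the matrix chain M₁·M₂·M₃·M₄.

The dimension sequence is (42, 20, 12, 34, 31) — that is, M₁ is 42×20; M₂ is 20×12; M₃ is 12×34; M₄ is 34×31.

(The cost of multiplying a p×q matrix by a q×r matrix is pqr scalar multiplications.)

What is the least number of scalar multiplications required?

38352

Adjacent pairs: M₁M₂ = 42·20·12 = 10080; M₂M₃ = 20·12·34 = 8160; M₃M₄ = 12·34·31 = 12648.
Length 3: M₁..M₃: k=1: 0+8160+42·20·34=36720; k=2: 10080+0+42·12·34=27216 → min 27216 | M₂..M₄: k=2: 0+12648+20·12·31=20088; k=3: 8160+0+20·34·31=29240 → min 20088.
Length 4: M₁..M₄: k=1: 0+20088+42·20·31=46128; k=2: 10080+12648+42·12·31=38352; k=3: 27216+0+42·34·31=71484 → min 38352.
Optimal order: ((M₁·M₂)·(M₃·M₄)) with cost 38352.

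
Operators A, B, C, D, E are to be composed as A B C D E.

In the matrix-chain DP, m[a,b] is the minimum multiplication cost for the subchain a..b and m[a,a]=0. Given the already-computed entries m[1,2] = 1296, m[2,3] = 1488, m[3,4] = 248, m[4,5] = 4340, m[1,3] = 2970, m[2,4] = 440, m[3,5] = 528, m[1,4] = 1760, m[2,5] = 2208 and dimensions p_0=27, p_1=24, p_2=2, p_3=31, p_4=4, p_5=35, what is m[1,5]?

m[1,5] = min over k∈[1,4] of m[1,k]+m[k+1,5]+p_{0}·p_k·p_{5}.
k=1: 0 + 2208 + 27·24·35 = 24888; k=2: 1296 + 528 + 27·2·35 = 3714; k=3: 2970 + 4340 + 27·31·35 = 36605; k=4: 1760 + 0 + 27·4·35 = 5540.
Minimum: 3714 at k=2.

3714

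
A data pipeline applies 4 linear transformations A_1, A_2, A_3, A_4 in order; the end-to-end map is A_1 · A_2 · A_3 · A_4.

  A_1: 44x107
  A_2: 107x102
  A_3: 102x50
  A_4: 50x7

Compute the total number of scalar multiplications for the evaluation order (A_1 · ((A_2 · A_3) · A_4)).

616106

(A_2 · A_3): 107×102 by 102×50 → 107×50, cost 107·102·50 = 545700
((A_2 · A_3) · A_4): 107×50 by 50×7 → 107×7, cost 107·50·7 = 37450; cumulative 583150
(A_1 · ((A_2 · A_3) · A_4)): 44×107 by 107×7 → 44×7, cost 44·107·7 = 32956; cumulative 616106
Total: 616106 scalar multiplications.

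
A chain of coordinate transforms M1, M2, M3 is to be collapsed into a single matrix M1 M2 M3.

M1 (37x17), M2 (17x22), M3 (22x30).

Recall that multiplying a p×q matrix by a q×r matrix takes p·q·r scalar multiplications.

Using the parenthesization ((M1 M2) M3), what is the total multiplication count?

(M1 M2): 37×17 by 17×22 → 37×22, cost 37·17·22 = 13838
((M1 M2) M3): 37×22 by 22×30 → 37×30, cost 37·22·30 = 24420; cumulative 38258
Total: 38258 scalar multiplications.

38258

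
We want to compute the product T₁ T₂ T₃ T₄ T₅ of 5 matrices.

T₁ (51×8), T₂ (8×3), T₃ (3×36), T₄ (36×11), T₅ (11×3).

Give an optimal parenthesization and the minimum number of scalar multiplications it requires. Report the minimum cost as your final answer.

2583

Adjacent pairs: T₁T₂ = 51·8·3 = 1224; T₂T₃ = 8·3·36 = 864; T₃T₄ = 3·36·11 = 1188; T₄T₅ = 36·11·3 = 1188.
Length 3: T₁..T₃: k=1: 0+864+51·8·36=15552; k=2: 1224+0+51·3·36=6732 → min 6732 | T₂..T₄: k=2: 0+1188+8·3·11=1452; k=3: 864+0+8·36·11=4032 → min 1452 | T₃..T₅: k=3: 0+1188+3·36·3=1512; k=4: 1188+0+3·11·3=1287 → min 1287.
Length 4: T₁..T₄: k=1: 0+1452+51·8·11=5940; k=2: 1224+1188+51·3·11=4095; k=3: 6732+0+51·36·11=26928 → min 4095 | T₂..T₅: k=2: 0+1287+8·3·3=1359; k=3: 864+1188+8·36·3=2916; k=4: 1452+0+8·11·3=1716 → min 1359.
Length 5: T₁..T₅: k=1: 0+1359+51·8·3=2583; k=2: 1224+1287+51·3·3=2970; k=3: 6732+1188+51·36·3=13428; k=4: 4095+0+51·11·3=5778 → min 2583.
Optimal parenthesization: (T₁ (T₂ ((T₃ T₄) T₅))) with cost 2583.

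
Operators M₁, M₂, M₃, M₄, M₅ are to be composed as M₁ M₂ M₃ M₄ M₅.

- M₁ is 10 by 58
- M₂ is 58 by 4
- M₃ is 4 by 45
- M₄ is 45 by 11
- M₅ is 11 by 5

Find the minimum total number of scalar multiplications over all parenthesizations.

4720

Adjacent pairs: M₁M₂ = 10·58·4 = 2320; M₂M₃ = 58·4·45 = 10440; M₃M₄ = 4·45·11 = 1980; M₄M₅ = 45·11·5 = 2475.
Length 3: M₁..M₃: k=1: 0+10440+10·58·45=36540; k=2: 2320+0+10·4·45=4120 → min 4120 | M₂..M₄: k=2: 0+1980+58·4·11=4532; k=3: 10440+0+58·45·11=39150 → min 4532 | M₃..M₅: k=3: 0+2475+4·45·5=3375; k=4: 1980+0+4·11·5=2200 → min 2200.
Length 4: M₁..M₄: k=1: 0+4532+10·58·11=10912; k=2: 2320+1980+10·4·11=4740; k=3: 4120+0+10·45·11=9070 → min 4740 | M₂..M₅: k=2: 0+2200+58·4·5=3360; k=3: 10440+2475+58·45·5=25965; k=4: 4532+0+58·11·5=7722 → min 3360.
Length 5: M₁..M₅: k=1: 0+3360+10·58·5=6260; k=2: 2320+2200+10·4·5=4720; k=3: 4120+2475+10·45·5=8845; k=4: 4740+0+10·11·5=5290 → min 4720.
Optimal order: ((M₁ M₂) ((M₃ M₄) M₅)) with cost 4720.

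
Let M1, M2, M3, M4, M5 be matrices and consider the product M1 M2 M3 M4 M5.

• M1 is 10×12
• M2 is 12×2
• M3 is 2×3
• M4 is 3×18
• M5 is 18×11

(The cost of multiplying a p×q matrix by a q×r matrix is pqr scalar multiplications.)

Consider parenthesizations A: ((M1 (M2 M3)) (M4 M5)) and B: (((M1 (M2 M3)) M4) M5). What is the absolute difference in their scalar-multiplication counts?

Order A = ((M1 (M2 M3)) (M4 M5)): (M2 M3): 12×2 by 2×3 → 12×3, cost 12·2·3 = 72; (M1 (M2 M3)): 10×12 by 12×3 → 10×3, cost 10·12·3 = 360; cumulative 432; (M4 M5): 3×18 by 18×11 → 3×11, cost 3·18·11 = 594; ((M1 (M2 M3)) (M4 M5)): 10×3 by 3×11 → 10×11, cost 10·3·11 = 330; cumulative 1356. Total 1356.
Order B = (((M1 (M2 M3)) M4) M5): (M2 M3): 12×2 by 2×3 → 12×3, cost 12·2·3 = 72; (M1 (M2 M3)): 10×12 by 12×3 → 10×3, cost 10·12·3 = 360; cumulative 432; ((M1 (M2 M3)) M4): 10×3 by 3×18 → 10×18, cost 10·3·18 = 540; cumulative 972; (((M1 (M2 M3)) M4) M5): 10×18 by 18×11 → 10×11, cost 10·18·11 = 1980; cumulative 2952. Total 2952.
Difference: |1356 − 2952| = 1596.

1596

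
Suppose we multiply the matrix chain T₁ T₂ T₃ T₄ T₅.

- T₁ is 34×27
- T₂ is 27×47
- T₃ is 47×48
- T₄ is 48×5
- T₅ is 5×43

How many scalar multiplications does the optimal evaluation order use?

29525

Adjacent pairs: T₁T₂ = 34·27·47 = 43146; T₂T₃ = 27·47·48 = 60912; T₃T₄ = 47·48·5 = 11280; T₄T₅ = 48·5·43 = 10320.
Length 3: T₁..T₃: k=1: 0+60912+34·27·48=104976; k=2: 43146+0+34·47·48=119850 → min 104976 | T₂..T₄: k=2: 0+11280+27·47·5=17625; k=3: 60912+0+27·48·5=67392 → min 17625 | T₃..T₅: k=3: 0+10320+47·48·43=107328; k=4: 11280+0+47·5·43=21385 → min 21385.
Length 4: T₁..T₄: k=1: 0+17625+34·27·5=22215; k=2: 43146+11280+34·47·5=62416; k=3: 104976+0+34·48·5=113136 → min 22215 | T₂..T₅: k=2: 0+21385+27·47·43=75952; k=3: 60912+10320+27·48·43=126960; k=4: 17625+0+27·5·43=23430 → min 23430.
Length 5: T₁..T₅: k=1: 0+23430+34·27·43=62904; k=2: 43146+21385+34·47·43=133245; k=3: 104976+10320+34·48·43=185472; k=4: 22215+0+34·5·43=29525 → min 29525.
Optimal order: ((T₁ (T₂ (T₃ T₄))) T₅) with cost 29525.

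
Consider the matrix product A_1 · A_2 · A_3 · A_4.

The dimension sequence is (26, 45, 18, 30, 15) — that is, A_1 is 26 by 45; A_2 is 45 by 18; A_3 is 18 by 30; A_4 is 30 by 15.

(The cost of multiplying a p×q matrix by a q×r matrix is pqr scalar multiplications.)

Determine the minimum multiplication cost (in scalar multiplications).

36180

Adjacent pairs: A_1A_2 = 26·45·18 = 21060; A_2A_3 = 45·18·30 = 24300; A_3A_4 = 18·30·15 = 8100.
Length 3: A_1..A_3: k=1: 0+24300+26·45·30=59400; k=2: 21060+0+26·18·30=35100 → min 35100 | A_2..A_4: k=2: 0+8100+45·18·15=20250; k=3: 24300+0+45·30·15=44550 → min 20250.
Length 4: A_1..A_4: k=1: 0+20250+26·45·15=37800; k=2: 21060+8100+26·18·15=36180; k=3: 35100+0+26·30·15=46800 → min 36180.
Optimal order: ((A_1 · A_2) · (A_3 · A_4)) with cost 36180.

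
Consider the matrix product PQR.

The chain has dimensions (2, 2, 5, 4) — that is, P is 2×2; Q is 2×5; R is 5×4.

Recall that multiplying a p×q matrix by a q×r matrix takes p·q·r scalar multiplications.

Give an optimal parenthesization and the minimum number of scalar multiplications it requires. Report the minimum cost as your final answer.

56

(P(QR)): cost 56.
((PQ)R): cost 60.
Optimal: (P(QR)) with cost 56.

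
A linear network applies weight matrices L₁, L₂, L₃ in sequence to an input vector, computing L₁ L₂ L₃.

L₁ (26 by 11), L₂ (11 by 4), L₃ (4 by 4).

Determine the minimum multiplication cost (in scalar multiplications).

Order (L₁ (L₂ L₃)): (L₂ L₃): 11×4 by 4×4 → 11×4, cost 11·4·4 = 176; (L₁ (L₂ L₃)): 26×11 by 11×4 → 26×4, cost 26·11·4 = 1144; cumulative 1320. Total 1320.
Order ((L₁ L₂) L₃): (L₁ L₂): 26×11 by 11×4 → 26×4, cost 26·11·4 = 1144; ((L₁ L₂) L₃): 26×4 by 4×4 → 26×4, cost 26·4·4 = 416; cumulative 1560. Total 1560.
Minimum: 1320.

1320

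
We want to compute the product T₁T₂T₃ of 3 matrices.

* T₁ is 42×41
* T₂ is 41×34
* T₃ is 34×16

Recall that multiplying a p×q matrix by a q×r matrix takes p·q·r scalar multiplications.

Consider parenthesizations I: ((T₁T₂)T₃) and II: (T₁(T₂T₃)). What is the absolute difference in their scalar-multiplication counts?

Order I = ((T₁T₂)T₃): (T₁T₂): 42×41 by 41×34 → 42×34, cost 42·41·34 = 58548; ((T₁T₂)T₃): 42×34 by 34×16 → 42×16, cost 42·34·16 = 22848; cumulative 81396. Total 81396.
Order II = (T₁(T₂T₃)): (T₂T₃): 41×34 by 34×16 → 41×16, cost 41·34·16 = 22304; (T₁(T₂T₃)): 42×41 by 41×16 → 42×16, cost 42·41·16 = 27552; cumulative 49856. Total 49856.
Difference: |81396 − 49856| = 31540.

31540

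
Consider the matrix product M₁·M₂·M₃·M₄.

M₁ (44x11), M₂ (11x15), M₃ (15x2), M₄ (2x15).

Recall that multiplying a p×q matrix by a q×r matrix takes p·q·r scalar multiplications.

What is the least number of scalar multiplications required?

2618

Adjacent pairs: M₁M₂ = 44·11·15 = 7260; M₂M₃ = 11·15·2 = 330; M₃M₄ = 15·2·15 = 450.
Length 3: M₁..M₃: k=1: 0+330+44·11·2=1298; k=2: 7260+0+44·15·2=8580 → min 1298 | M₂..M₄: k=2: 0+450+11·15·15=2925; k=3: 330+0+11·2·15=660 → min 660.
Length 4: M₁..M₄: k=1: 0+660+44·11·15=7920; k=2: 7260+450+44·15·15=17610; k=3: 1298+0+44·2·15=2618 → min 2618.
Optimal order: ((M₁·(M₂·M₃))·M₄) with cost 2618.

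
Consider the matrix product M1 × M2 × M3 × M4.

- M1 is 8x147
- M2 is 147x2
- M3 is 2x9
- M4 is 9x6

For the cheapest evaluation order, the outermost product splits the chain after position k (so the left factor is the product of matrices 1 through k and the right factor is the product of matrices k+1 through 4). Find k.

2

Adjacent pairs: M1M2 = 8·147·2 = 2352; M2M3 = 147·2·9 = 2646; M3M4 = 2·9·6 = 108.
Length 3: M1..M3: k=1: 0+2646+8·147·9=13230; k=2: 2352+0+8·2·9=2496 → min 2496 | M2..M4: k=2: 0+108+147·2·6=1872; k=3: 2646+0+147·9·6=10584 → min 1872.
Top-level splits: k=1: (M1..M1)·(M2..M4) → 0+1872+8·147·6 = 8928; k=2: (M1..M2)·(M3..M4) → 2352+108+8·2·6 = 2556; k=3: (M1..M3)·(M4..M4) → 2496+0+8·9·6 = 2928.
Best split is after M2, i.e. k = 2.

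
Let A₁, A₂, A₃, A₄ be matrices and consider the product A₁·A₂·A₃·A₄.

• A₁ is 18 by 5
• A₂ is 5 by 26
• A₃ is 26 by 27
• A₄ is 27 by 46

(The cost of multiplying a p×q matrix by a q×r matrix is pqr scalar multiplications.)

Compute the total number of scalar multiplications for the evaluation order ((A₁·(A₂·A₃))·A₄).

(A₂·A₃): 5×26 by 26×27 → 5×27, cost 5·26·27 = 3510
(A₁·(A₂·A₃)): 18×5 by 5×27 → 18×27, cost 18·5·27 = 2430; cumulative 5940
((A₁·(A₂·A₃))·A₄): 18×27 by 27×46 → 18×46, cost 18·27·46 = 22356; cumulative 28296
Total: 28296 scalar multiplications.

28296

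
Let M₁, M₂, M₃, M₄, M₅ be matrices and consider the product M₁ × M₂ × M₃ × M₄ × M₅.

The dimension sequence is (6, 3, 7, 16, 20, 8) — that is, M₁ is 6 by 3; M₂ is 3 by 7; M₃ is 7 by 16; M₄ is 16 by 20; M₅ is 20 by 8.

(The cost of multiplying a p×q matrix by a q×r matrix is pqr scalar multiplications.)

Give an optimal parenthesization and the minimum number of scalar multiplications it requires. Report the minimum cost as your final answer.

Adjacent pairs: M₁M₂ = 6·3·7 = 126; M₂M₃ = 3·7·16 = 336; M₃M₄ = 7·16·20 = 2240; M₄M₅ = 16·20·8 = 2560.
Length 3: M₁..M₃: k=1: 0+336+6·3·16=624; k=2: 126+0+6·7·16=798 → min 624 | M₂..M₄: k=2: 0+2240+3·7·20=2660; k=3: 336+0+3·16·20=1296 → min 1296 | M₃..M₅: k=3: 0+2560+7·16·8=3456; k=4: 2240+0+7·20·8=3360 → min 3360.
Length 4: M₁..M₄: k=1: 0+1296+6·3·20=1656; k=2: 126+2240+6·7·20=3206; k=3: 624+0+6·16·20=2544 → min 1656 | M₂..M₅: k=2: 0+3360+3·7·8=3528; k=3: 336+2560+3·16·8=3280; k=4: 1296+0+3·20·8=1776 → min 1776.
Length 5: M₁..M₅: k=1: 0+1776+6·3·8=1920; k=2: 126+3360+6·7·8=3822; k=3: 624+2560+6·16·8=3952; k=4: 1656+0+6·20·8=2616 → min 1920.
Optimal parenthesization: (M₁ × (((M₂ × M₃) × M₄) × M₅)) with cost 1920.

1920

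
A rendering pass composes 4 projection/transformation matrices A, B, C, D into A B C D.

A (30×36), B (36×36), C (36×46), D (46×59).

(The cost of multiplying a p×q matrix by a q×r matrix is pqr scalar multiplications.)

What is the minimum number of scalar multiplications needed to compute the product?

169980

Adjacent pairs: AB = 30·36·36 = 38880; BC = 36·36·46 = 59616; CD = 36·46·59 = 97704.
Length 3: A..C: k=1: 0+59616+30·36·46=109296; k=2: 38880+0+30·36·46=88560 → min 88560 | B..D: k=2: 0+97704+36·36·59=174168; k=3: 59616+0+36·46·59=157320 → min 157320.
Length 4: A..D: k=1: 0+157320+30·36·59=221040; k=2: 38880+97704+30·36·59=200304; k=3: 88560+0+30·46·59=169980 → min 169980.
Optimal order: (((A B) C) D) with cost 169980.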